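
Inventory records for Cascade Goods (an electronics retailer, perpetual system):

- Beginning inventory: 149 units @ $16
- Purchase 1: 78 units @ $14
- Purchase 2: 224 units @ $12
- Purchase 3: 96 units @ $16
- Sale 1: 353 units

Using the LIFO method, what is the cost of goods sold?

Sale 1 (353) [LIFO — newest first]: 96 @ $16 + 224 @ $12 + 33 @ $14 = $4,686
Ending inventory: 149 @ $16 + 45 @ $14 = $3,014
Check: goods available $7,700 = COGS $4,686 + ending $3,014

COGS = $4,686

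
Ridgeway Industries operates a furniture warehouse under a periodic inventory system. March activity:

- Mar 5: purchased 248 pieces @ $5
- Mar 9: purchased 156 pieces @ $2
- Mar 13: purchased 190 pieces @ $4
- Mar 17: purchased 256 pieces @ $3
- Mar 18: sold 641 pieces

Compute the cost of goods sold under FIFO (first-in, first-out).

COGS = $2,453

Mar 18, 641 sold [FIFO — oldest first]: 248 @ $5 + 156 @ $2 + 190 @ $4 + 47 @ $3 = $2,453
Ending inventory: 209 @ $3 = $627
Check: goods available $3,080 = COGS $2,453 + ending $627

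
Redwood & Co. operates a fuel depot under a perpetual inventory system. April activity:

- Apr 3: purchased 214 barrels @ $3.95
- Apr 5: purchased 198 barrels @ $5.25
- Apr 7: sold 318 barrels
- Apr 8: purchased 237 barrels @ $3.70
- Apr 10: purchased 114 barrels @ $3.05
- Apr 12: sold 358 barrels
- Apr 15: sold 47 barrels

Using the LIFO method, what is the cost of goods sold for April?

COGS = $2,951.40

Apr 7, 318 sold [LIFO — newest first]: 198 @ $5.25 + 120 @ $3.95 = $1,513.50
Apr 12, 358 sold [LIFO — newest first]: 114 @ $3.05 + 237 @ $3.70 + 7 @ $3.95 = $1,252.25
Apr 15, 47 sold [LIFO — newest first]: 47 @ $3.95 = $185.65
Total COGS = $1,513.50 + $1,252.25 + $185.65 = $2,951.40
Ending inventory: 40 @ $3.95 = $158.00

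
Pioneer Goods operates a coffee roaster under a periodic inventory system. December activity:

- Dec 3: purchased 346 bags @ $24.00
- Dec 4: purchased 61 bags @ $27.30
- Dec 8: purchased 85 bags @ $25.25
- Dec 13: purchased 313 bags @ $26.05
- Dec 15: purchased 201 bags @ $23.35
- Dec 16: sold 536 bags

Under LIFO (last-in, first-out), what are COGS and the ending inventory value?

COGS = $13,402.50; ending inventory = $11,560.05

Dec 16, 536 sold [LIFO — newest first]: 201 @ $23.35 + 313 @ $26.05 + 22 @ $25.25 = $13,402.50
Ending inventory: 346 @ $24.00 + 61 @ $27.30 + 63 @ $25.25 = $11,560.05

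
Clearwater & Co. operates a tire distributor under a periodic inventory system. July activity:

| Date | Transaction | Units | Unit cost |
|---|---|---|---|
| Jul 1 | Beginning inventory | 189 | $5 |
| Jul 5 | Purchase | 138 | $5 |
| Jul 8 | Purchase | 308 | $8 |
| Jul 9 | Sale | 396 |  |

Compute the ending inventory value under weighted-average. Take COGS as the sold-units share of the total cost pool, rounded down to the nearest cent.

Jul 9, sell 396: 396/635 × $4,099.00 → $2,556.22
Ending inventory (cost pool remaining) = $1,542.78

Ending inventory = $1,542.78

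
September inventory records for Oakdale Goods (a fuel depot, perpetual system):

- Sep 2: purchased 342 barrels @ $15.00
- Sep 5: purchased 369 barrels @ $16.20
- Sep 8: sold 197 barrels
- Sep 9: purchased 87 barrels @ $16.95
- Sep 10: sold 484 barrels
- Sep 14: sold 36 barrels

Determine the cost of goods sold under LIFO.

Sep 8, 197 sold [LIFO — newest first]: 197 @ $16.20 = $3,191.40
Sep 10, 484 sold [LIFO — newest first]: 87 @ $16.95 + 172 @ $16.20 + 225 @ $15.00 = $7,636.05
Sep 14, 36 sold [LIFO — newest first]: 36 @ $15.00 = $540.00
Total COGS = $3,191.40 + $7,636.05 + $540.00 = $11,367.45
Ending inventory: 81 @ $15.00 = $1,215.00
Check: goods available $12,582.45 = COGS $11,367.45 + ending $1,215.00

COGS = $11,367.45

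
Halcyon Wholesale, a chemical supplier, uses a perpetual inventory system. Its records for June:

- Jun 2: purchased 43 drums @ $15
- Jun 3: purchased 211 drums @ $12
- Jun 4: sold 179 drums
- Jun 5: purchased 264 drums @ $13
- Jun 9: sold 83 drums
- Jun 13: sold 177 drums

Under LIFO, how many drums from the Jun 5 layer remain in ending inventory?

4

Jun 4, 179 sold [LIFO — newest first]: 179 @ $12 = $2,148
Jun 9, 83 sold [LIFO — newest first]: 83 @ $13 = $1,079
Jun 13, 177 sold [LIFO — newest first]: 177 @ $13 = $2,301
Total COGS = $2,148 + $1,079 + $2,301 = $5,528
Ending inventory: 43 @ $15 + 32 @ $12 + 4 @ $13 = $1,081
Check: goods available $6,609 = COGS $5,528 + ending $1,081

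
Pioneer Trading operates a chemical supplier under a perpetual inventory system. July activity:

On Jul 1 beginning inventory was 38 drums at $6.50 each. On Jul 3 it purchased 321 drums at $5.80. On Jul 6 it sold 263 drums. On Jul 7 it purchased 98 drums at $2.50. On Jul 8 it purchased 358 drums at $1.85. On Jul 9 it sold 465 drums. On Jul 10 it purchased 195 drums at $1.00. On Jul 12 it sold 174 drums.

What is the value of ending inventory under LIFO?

Ending inventory = $552.20

Jul 6, 263 sold [LIFO — newest first]: 263 @ $5.80 = $1,525.40
Jul 9, 465 sold [LIFO — newest first]: 358 @ $1.85 + 98 @ $2.50 + 9 @ $5.80 = $959.50
Jul 12, 174 sold [LIFO — newest first]: 174 @ $1.00 = $174.00
Total COGS = $1,525.40 + $959.50 + $174.00 = $2,658.90
Ending inventory: 38 @ $6.50 + 49 @ $5.80 + 21 @ $1.00 = $552.20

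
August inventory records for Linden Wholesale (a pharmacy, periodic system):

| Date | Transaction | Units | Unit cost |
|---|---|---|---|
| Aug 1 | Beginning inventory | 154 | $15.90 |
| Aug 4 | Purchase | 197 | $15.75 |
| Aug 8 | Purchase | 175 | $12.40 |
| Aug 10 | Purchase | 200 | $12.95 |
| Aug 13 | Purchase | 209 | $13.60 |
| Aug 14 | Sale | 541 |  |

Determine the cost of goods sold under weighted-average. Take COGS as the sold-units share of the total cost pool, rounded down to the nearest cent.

Aug 14, sell 541: 541/935 × $13,153.75 → $7,610.88
Ending inventory (cost pool remaining) = $5,542.87
Check: goods available $13,153.75 = COGS $7,610.88 + ending $5,542.87

COGS = $7,610.88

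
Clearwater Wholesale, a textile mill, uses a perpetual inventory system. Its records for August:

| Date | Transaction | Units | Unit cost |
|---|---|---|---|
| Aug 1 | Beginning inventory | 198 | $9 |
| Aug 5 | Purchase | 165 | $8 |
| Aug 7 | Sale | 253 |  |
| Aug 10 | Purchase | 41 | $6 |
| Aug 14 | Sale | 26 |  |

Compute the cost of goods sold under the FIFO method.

Aug 7, 253 sold [FIFO — oldest first]: 198 @ $9 + 55 @ $8 = $2,222
Aug 14, 26 sold [FIFO — oldest first]: 26 @ $8 = $208
Total COGS = $2,222 + $208 = $2,430
Ending inventory: 84 @ $8 + 41 @ $6 = $918
Check: goods available $3,348 = COGS $2,430 + ending $918

COGS = $2,430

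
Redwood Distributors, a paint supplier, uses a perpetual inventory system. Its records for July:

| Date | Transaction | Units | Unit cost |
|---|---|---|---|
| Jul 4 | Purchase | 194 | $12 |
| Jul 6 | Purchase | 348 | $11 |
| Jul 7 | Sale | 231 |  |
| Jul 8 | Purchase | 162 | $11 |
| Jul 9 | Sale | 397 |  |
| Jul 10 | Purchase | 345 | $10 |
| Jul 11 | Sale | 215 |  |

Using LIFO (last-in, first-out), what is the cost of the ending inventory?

Ending inventory = $2,212

Jul 7, 231 sold [LIFO — newest first]: 231 @ $11 = $2,541
Jul 9, 397 sold [LIFO — newest first]: 162 @ $11 + 117 @ $11 + 118 @ $12 = $4,485
Jul 11, 215 sold [LIFO — newest first]: 215 @ $10 = $2,150
Total COGS = $2,541 + $4,485 + $2,150 = $9,176
Ending inventory: 76 @ $12 + 130 @ $10 = $2,212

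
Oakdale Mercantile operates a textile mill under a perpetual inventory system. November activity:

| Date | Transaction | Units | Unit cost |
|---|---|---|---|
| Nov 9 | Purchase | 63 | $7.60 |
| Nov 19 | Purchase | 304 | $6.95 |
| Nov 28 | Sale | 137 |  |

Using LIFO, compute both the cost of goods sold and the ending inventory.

Nov 28, 137 sold [LIFO — newest first]: 137 @ $6.95 = $952.15
Ending inventory: 63 @ $7.60 + 167 @ $6.95 = $1,639.45

COGS = $952.15; ending inventory = $1,639.45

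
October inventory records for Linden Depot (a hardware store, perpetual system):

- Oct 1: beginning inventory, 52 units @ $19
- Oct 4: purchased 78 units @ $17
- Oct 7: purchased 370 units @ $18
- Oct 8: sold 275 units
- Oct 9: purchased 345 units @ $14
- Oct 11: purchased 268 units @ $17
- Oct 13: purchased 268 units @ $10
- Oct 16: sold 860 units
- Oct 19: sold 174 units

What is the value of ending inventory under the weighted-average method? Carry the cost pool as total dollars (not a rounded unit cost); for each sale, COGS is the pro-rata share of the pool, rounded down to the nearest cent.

Ending inventory = $1,048.39

After Oct 1: 52 on hand, pool $988.00 (≈ $19.0000 each)
After Oct 4: 130 on hand, pool $2,314.00 (≈ $17.8000 each)
After Oct 7: 500 on hand, pool $8,974.00 (≈ $17.9480 each)
Oct 8, sell 275: 275/500 × $8,974.00 → $4,935.70
After Oct 9: 570 on hand, pool $8,868.30 (≈ $15.5584 each)
After Oct 11: 838 on hand, pool $13,424.30 (≈ $16.0195 each)
After Oct 13: 1106 on hand, pool $16,104.30 (≈ $14.5608 each)
Oct 16, sell 860: 860/1106 × $16,104.30 → $12,522.33
Oct 19, sell 174: 174/246 × $3,581.97 → $2,533.58
Total COGS = $4,935.70 + $12,522.33 + $2,533.58 = $19,991.61
Ending inventory (cost pool remaining) = $1,048.39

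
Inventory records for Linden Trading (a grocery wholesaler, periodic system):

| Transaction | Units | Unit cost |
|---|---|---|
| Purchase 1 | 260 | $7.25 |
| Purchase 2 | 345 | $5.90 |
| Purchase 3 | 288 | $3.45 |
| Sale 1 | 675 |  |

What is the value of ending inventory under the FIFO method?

Sale 1 (675) [FIFO — oldest first]: 260 @ $7.25 + 345 @ $5.90 + 70 @ $3.45 = $4,162.00
Ending inventory: 218 @ $3.45 = $752.10

Ending inventory = $752.10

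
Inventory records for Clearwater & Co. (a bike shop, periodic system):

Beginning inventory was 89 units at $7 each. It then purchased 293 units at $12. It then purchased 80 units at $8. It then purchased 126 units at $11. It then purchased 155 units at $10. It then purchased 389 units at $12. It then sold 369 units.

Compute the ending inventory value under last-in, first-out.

Ending inventory = $7,955

Sale 1 (369) [LIFO — newest first]: 369 @ $12 = $4,428
Ending inventory: 89 @ $7 + 293 @ $12 + 80 @ $8 + 126 @ $11 + 155 @ $10 + 20 @ $12 = $7,955
Check: goods available $12,383 = COGS $4,428 + ending $7,955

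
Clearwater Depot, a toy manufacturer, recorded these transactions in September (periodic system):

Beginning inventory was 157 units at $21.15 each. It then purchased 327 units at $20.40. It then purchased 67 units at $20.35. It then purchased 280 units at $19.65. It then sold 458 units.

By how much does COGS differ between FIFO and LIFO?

$331.10

FIFO COGS: 157 @ $21.15 + 301 @ $20.40 = $9,460.95
LIFO COGS: 280 @ $19.65 + 67 @ $20.35 + 111 @ $20.40 = $9,129.85
Difference = |$9,460.95 − $9,129.85| = $331.10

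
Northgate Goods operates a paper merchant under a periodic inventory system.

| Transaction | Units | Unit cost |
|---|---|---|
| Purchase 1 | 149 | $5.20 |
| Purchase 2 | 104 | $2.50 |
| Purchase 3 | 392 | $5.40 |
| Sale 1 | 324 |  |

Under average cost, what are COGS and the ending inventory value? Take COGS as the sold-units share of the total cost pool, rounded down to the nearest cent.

Sale 1, sell 324: 324/645 × $3,151.60 → $1,583.12
Ending inventory (cost pool remaining) = $1,568.48

COGS = $1,583.12; ending inventory = $1,568.48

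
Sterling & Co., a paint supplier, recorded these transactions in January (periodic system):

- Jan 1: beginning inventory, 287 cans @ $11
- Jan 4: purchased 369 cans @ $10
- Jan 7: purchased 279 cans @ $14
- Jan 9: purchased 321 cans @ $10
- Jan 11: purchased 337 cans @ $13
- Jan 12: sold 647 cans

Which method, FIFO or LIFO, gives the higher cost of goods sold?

FIFO COGS: 287 @ $11 + 360 @ $10 = $6,757
LIFO COGS: 337 @ $13 + 310 @ $10 = $7,481

LIFO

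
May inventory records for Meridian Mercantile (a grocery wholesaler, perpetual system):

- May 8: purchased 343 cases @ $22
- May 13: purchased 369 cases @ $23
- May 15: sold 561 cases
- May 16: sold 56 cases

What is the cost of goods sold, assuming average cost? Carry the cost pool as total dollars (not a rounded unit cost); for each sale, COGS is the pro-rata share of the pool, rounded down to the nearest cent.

COGS = $13,893.76

After May 8: 343 on hand, pool $7,546.00 (≈ $22.0000 each)
After May 13: 712 on hand, pool $16,033.00 (≈ $22.5183 each)
May 15, sell 561: 561/712 × $16,033.00 → $12,632.74
May 16, sell 56: 56/151 × $3,400.26 → $1,261.02
Total COGS = $12,632.74 + $1,261.02 = $13,893.76
Ending inventory (cost pool remaining) = $2,139.24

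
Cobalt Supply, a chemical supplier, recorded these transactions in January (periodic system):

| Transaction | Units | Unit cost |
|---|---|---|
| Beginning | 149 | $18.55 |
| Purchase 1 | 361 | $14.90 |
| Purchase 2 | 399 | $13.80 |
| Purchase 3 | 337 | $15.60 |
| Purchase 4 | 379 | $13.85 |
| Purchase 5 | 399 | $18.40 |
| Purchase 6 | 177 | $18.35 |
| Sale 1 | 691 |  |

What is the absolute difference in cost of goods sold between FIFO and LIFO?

FIFO COGS: 149 @ $18.55 + 361 @ $14.90 + 181 @ $13.80 = $10,640.65
LIFO COGS: 177 @ $18.35 + 399 @ $18.40 + 115 @ $13.85 = $12,182.30
Difference = |$10,640.65 − $12,182.30| = $1,541.65

$1,541.65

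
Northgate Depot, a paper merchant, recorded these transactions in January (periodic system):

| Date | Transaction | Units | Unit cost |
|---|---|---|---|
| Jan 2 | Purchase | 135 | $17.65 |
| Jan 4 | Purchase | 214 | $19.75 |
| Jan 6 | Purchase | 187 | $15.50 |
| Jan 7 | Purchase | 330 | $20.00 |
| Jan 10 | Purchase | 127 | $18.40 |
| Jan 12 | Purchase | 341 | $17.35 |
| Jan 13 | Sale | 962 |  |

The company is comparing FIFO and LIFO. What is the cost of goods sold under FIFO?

COGS = $17,874.15

FIFO COGS: 135 @ $17.65 + 214 @ $19.75 + 187 @ $15.50 + 330 @ $20.00 + 96 @ $18.40 = $17,874.15
LIFO COGS: 341 @ $17.35 + 127 @ $18.40 + 330 @ $20.00 + 164 @ $15.50 = $17,395.15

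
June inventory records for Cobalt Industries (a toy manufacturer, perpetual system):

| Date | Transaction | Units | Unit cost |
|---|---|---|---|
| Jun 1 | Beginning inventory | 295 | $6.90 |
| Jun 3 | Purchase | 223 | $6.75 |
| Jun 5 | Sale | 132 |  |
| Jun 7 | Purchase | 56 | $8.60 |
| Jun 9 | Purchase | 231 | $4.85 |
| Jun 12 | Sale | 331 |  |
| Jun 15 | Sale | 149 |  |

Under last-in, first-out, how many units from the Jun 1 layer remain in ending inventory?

Jun 5, 132 sold [LIFO — newest first]: 132 @ $6.75 = $891.00
Jun 12, 331 sold [LIFO — newest first]: 231 @ $4.85 + 56 @ $8.60 + 44 @ $6.75 = $1,898.95
Jun 15, 149 sold [LIFO — newest first]: 47 @ $6.75 + 102 @ $6.90 = $1,021.05
Total COGS = $891.00 + $1,898.95 + $1,021.05 = $3,811.00
Ending inventory: 193 @ $6.90 = $1,331.70
Check: goods available $5,142.70 = COGS $3,811.00 + ending $1,331.70

193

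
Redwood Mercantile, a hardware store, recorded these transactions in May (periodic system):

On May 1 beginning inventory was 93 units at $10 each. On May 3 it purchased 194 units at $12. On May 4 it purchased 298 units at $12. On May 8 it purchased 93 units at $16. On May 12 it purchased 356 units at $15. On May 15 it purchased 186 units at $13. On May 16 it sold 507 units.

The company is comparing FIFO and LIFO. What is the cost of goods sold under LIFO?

FIFO COGS: 93 @ $10 + 194 @ $12 + 220 @ $12 = $5,898
LIFO COGS: 186 @ $13 + 321 @ $15 = $7,233

COGS = $7,233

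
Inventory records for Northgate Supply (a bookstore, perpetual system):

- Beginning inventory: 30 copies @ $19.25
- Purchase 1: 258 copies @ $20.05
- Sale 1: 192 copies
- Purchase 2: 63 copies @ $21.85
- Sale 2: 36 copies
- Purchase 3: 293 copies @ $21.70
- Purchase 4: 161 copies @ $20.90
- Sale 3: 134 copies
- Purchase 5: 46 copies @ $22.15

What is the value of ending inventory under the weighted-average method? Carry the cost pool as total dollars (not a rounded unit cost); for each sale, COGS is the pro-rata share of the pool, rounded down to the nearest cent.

Ending inventory = $10,439.90

After Beginning: 30 on hand, pool $577.50 (≈ $19.2500 each)
After Purchase 1: 288 on hand, pool $5,750.40 (≈ $19.9667 each)
Sale 1, sell 192: 192/288 × $5,750.40 → $3,833.60
After Purchase 2: 159 on hand, pool $3,293.35 (≈ $20.7129 each)
Sale 2, sell 36: 36/159 × $3,293.35 → $745.66
After Purchase 3: 416 on hand, pool $8,905.79 (≈ $21.4081 each)
After Purchase 4: 577 on hand, pool $12,270.69 (≈ $21.2664 each)
Sale 3, sell 134: 134/577 × $12,270.69 → $2,849.69
After Purchase 5: 489 on hand, pool $10,439.90 (≈ $21.3495 each)
Total COGS = $3,833.60 + $745.66 + $2,849.69 = $7,428.95
Ending inventory (cost pool remaining) = $10,439.90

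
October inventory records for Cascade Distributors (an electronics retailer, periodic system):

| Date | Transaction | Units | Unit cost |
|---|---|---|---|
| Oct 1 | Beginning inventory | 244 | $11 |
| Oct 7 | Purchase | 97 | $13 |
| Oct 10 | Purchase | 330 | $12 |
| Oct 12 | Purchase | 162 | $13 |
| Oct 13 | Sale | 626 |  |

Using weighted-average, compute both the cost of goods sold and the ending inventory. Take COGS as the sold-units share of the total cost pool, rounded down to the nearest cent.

Oct 13, sell 626: 626/833 × $10,011.00 → $7,523.27
Ending inventory (cost pool remaining) = $2,487.73

COGS = $7,523.27; ending inventory = $2,487.73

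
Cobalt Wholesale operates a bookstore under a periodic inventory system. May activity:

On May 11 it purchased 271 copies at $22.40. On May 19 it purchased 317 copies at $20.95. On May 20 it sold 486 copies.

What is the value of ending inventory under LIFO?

May 20, 486 sold [LIFO — newest first]: 317 @ $20.95 + 169 @ $22.40 = $10,426.75
Ending inventory: 102 @ $22.40 = $2,284.80

Ending inventory = $2,284.80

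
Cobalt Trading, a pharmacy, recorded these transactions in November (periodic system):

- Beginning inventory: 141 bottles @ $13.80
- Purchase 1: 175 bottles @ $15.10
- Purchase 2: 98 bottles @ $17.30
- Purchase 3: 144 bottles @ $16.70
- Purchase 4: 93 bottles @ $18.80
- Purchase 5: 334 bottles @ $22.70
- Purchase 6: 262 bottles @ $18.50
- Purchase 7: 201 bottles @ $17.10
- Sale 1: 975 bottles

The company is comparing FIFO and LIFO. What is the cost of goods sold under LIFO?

FIFO COGS: 141 @ $13.80 + 175 @ $15.10 + 98 @ $17.30 + 144 @ $16.70 + 93 @ $18.80 + 324 @ $22.70 = $17,791.70
LIFO COGS: 201 @ $17.10 + 262 @ $18.50 + 334 @ $22.70 + 93 @ $18.80 + 85 @ $16.70 = $19,033.80

COGS = $19,033.80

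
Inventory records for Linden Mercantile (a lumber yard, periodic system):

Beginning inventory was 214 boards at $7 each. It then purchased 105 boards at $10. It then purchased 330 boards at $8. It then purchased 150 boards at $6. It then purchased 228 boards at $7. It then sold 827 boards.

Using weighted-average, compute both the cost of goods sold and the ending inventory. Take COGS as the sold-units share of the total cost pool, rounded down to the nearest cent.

COGS = $6,187.60; ending inventory = $1,496.40

Sale 1, sell 827: 827/1027 × $7,684.00 → $6,187.60
Ending inventory (cost pool remaining) = $1,496.40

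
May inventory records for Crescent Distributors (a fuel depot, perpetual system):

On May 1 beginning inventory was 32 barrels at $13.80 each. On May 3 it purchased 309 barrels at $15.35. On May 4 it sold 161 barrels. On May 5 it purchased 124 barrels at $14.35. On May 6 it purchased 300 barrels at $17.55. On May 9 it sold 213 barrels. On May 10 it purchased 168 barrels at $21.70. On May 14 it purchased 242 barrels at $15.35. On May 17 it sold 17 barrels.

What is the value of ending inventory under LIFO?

May 4, 161 sold [LIFO — newest first]: 161 @ $15.35 = $2,471.35
May 9, 213 sold [LIFO — newest first]: 213 @ $17.55 = $3,738.15
May 17, 17 sold [LIFO — newest first]: 17 @ $15.35 = $260.95
Total COGS = $2,471.35 + $3,738.15 + $260.95 = $6,470.45
Ending inventory: 32 @ $13.80 + 148 @ $15.35 + 124 @ $14.35 + 87 @ $17.55 + 168 @ $21.70 + 225 @ $15.35 = $13,119.00
Check: goods available $19,589.45 = COGS $6,470.45 + ending $13,119.00

Ending inventory = $13,119.00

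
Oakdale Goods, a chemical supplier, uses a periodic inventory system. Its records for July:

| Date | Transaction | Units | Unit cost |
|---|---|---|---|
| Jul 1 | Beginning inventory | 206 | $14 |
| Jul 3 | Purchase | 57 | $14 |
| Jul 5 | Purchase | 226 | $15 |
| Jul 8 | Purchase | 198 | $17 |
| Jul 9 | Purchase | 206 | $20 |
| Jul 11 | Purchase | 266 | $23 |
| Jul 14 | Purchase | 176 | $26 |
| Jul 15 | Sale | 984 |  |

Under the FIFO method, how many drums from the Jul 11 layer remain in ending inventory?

Jul 15, 984 sold [FIFO — oldest first]: 206 @ $14 + 57 @ $14 + 226 @ $15 + 198 @ $17 + 206 @ $20 + 91 @ $23 = $16,651
Ending inventory: 175 @ $23 + 176 @ $26 = $8,601

175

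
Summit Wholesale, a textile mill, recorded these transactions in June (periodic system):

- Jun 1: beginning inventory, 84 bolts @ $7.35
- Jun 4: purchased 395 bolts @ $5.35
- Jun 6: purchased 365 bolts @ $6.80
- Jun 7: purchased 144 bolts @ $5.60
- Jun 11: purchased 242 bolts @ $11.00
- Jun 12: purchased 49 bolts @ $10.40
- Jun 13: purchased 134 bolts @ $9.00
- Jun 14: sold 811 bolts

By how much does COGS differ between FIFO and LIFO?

FIFO COGS: 84 @ $7.35 + 395 @ $5.35 + 332 @ $6.80 = $4,988.25
LIFO COGS: 134 @ $9.00 + 49 @ $10.40 + 242 @ $11.00 + 144 @ $5.60 + 242 @ $6.80 = $6,829.60
Difference = |$4,988.25 − $6,829.60| = $1,841.35

$1,841.35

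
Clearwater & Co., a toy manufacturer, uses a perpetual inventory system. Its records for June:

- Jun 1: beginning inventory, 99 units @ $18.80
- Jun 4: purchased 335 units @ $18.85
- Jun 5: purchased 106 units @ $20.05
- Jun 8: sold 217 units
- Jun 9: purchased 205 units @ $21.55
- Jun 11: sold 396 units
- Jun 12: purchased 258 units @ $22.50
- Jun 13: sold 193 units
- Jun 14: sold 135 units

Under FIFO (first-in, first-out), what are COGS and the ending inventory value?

Jun 8, 217 sold [FIFO — oldest first]: 99 @ $18.80 + 118 @ $18.85 = $4,085.50
Jun 11, 396 sold [FIFO — oldest first]: 217 @ $18.85 + 106 @ $20.05 + 73 @ $21.55 = $7,788.90
Jun 13, 193 sold [FIFO — oldest first]: 132 @ $21.55 + 61 @ $22.50 = $4,217.10
Jun 14, 135 sold [FIFO — oldest first]: 135 @ $22.50 = $3,037.50
Total COGS = $4,085.50 + $7,788.90 + $4,217.10 + $3,037.50 = $19,129.00
Ending inventory: 62 @ $22.50 = $1,395.00
Check: goods available $20,524.00 = COGS $19,129.00 + ending $1,395.00

COGS = $19,129.00; ending inventory = $1,395.00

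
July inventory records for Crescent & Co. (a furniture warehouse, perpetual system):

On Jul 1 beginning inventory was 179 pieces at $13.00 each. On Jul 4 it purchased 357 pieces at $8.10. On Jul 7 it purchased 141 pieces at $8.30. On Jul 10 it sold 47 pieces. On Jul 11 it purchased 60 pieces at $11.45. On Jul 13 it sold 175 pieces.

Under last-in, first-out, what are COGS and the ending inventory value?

Jul 10, 47 sold [LIFO — newest first]: 47 @ $8.30 = $390.10
Jul 13, 175 sold [LIFO — newest first]: 60 @ $11.45 + 94 @ $8.30 + 21 @ $8.10 = $1,637.30
Total COGS = $390.10 + $1,637.30 = $2,027.40
Ending inventory: 179 @ $13.00 + 336 @ $8.10 = $5,048.60

COGS = $2,027.40; ending inventory = $5,048.60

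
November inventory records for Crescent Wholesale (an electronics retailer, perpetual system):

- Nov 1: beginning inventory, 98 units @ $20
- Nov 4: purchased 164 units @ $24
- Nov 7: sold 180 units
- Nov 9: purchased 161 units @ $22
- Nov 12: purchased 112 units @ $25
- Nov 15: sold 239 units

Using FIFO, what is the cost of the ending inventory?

Ending inventory = $2,888

Nov 7, 180 sold [FIFO — oldest first]: 98 @ $20 + 82 @ $24 = $3,928
Nov 15, 239 sold [FIFO — oldest first]: 82 @ $24 + 157 @ $22 = $5,422
Total COGS = $3,928 + $5,422 = $9,350
Ending inventory: 4 @ $22 + 112 @ $25 = $2,888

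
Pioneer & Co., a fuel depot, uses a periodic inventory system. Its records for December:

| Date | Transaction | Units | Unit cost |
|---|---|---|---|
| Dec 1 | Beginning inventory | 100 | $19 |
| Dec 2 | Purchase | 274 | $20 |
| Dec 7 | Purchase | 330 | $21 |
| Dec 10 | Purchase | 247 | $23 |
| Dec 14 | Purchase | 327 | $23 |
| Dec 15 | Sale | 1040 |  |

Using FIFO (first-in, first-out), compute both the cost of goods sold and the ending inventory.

Dec 15, 1040 sold [FIFO — oldest first]: 100 @ $19 + 274 @ $20 + 330 @ $21 + 247 @ $23 + 89 @ $23 = $22,038
Ending inventory: 238 @ $23 = $5,474

COGS = $22,038; ending inventory = $5,474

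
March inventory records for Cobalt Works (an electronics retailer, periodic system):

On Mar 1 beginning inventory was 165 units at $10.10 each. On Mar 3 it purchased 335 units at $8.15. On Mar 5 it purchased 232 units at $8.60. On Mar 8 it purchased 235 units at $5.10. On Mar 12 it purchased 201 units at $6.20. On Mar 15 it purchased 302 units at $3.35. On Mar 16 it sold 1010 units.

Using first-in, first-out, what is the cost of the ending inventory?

Ending inventory = $1,991.30

Mar 16, 1010 sold [FIFO — oldest first]: 165 @ $10.10 + 335 @ $8.15 + 232 @ $8.60 + 235 @ $5.10 + 43 @ $6.20 = $7,857.05
Ending inventory: 158 @ $6.20 + 302 @ $3.35 = $1,991.30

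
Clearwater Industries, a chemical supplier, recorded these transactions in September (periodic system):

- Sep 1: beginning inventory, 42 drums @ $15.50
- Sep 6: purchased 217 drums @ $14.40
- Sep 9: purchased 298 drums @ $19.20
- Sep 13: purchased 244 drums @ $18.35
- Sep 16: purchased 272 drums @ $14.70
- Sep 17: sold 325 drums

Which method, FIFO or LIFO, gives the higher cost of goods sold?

FIFO

FIFO COGS: 42 @ $15.50 + 217 @ $14.40 + 66 @ $19.20 = $5,043.00
LIFO COGS: 272 @ $14.70 + 53 @ $18.35 = $4,970.95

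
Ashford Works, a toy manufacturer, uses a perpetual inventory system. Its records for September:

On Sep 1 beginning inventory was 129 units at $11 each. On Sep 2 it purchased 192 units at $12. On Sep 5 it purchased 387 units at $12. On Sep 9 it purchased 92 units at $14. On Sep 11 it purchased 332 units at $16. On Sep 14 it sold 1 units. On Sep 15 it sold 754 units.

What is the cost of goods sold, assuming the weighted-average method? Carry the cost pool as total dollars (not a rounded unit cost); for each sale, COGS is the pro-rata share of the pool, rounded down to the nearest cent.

After Sep 1: 129 on hand, pool $1,419.00 (≈ $11.0000 each)
After Sep 2: 321 on hand, pool $3,723.00 (≈ $11.5981 each)
After Sep 5: 708 on hand, pool $8,367.00 (≈ $11.8178 each)
After Sep 9: 800 on hand, pool $9,655.00 (≈ $12.0687 each)
After Sep 11: 1132 on hand, pool $14,967.00 (≈ $13.2217 each)
Sep 14, sell 1: 1/1132 × $14,967.00 → $13.22
Sep 15, sell 754: 754/1131 × $14,953.78 → $9,969.18
Total COGS = $13.22 + $9,969.18 = $9,982.40
Ending inventory (cost pool remaining) = $4,984.60
Check: goods available $14,967.00 = COGS $9,982.40 + ending $4,984.60

COGS = $9,982.40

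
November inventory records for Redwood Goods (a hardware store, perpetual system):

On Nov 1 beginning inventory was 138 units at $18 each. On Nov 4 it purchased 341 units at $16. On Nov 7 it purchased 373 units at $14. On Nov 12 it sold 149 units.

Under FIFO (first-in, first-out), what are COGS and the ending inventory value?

Nov 12, 149 sold [FIFO — oldest first]: 138 @ $18 + 11 @ $16 = $2,660
Ending inventory: 330 @ $16 + 373 @ $14 = $10,502
Check: goods available $13,162 = COGS $2,660 + ending $10,502

COGS = $2,660; ending inventory = $10,502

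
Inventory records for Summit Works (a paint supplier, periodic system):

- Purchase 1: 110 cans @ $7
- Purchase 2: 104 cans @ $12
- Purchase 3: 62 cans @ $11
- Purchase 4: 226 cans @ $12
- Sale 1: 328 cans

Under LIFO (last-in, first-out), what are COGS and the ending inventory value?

Sale 1 (328) [LIFO — newest first]: 226 @ $12 + 62 @ $11 + 40 @ $12 = $3,874
Ending inventory: 110 @ $7 + 64 @ $12 = $1,538
Check: goods available $5,412 = COGS $3,874 + ending $1,538

COGS = $3,874; ending inventory = $1,538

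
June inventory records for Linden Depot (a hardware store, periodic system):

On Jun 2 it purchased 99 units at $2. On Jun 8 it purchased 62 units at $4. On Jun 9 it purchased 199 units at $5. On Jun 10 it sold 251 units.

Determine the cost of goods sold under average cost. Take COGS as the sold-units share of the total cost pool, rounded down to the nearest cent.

COGS = $1,004.69

Jun 10, sell 251: 251/360 × $1,441.00 → $1,004.69
Ending inventory (cost pool remaining) = $436.31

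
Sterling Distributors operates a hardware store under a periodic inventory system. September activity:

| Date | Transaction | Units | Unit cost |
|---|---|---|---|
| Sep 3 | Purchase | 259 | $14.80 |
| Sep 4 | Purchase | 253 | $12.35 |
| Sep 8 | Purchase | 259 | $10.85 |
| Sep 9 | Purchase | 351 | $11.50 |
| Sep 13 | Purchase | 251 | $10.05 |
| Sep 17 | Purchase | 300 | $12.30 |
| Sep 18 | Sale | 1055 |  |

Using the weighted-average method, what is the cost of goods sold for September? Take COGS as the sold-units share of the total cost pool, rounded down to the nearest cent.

COGS = $12,622.76

Sep 18, sell 1055: 1055/1673 × $20,016.95 → $12,622.76
Ending inventory (cost pool remaining) = $7,394.19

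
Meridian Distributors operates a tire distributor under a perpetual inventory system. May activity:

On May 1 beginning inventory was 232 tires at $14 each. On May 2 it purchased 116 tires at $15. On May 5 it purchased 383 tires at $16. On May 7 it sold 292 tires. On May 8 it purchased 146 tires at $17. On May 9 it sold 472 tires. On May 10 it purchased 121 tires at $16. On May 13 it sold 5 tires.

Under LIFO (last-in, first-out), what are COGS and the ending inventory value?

COGS = $12,096; ending inventory = $3,438

May 7, 292 sold [LIFO — newest first]: 292 @ $16 = $4,672
May 9, 472 sold [LIFO — newest first]: 146 @ $17 + 91 @ $16 + 116 @ $15 + 119 @ $14 = $7,344
May 13, 5 sold [LIFO — newest first]: 5 @ $16 = $80
Total COGS = $4,672 + $7,344 + $80 = $12,096
Ending inventory: 113 @ $14 + 116 @ $16 = $3,438
Check: goods available $15,534 = COGS $12,096 + ending $3,438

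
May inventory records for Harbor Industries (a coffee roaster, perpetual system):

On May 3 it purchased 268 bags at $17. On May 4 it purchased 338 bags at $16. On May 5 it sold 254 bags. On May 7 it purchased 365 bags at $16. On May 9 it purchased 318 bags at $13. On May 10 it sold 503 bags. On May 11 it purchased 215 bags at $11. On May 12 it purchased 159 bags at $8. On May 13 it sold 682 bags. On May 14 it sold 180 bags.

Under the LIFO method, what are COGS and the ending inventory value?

COGS = $22,827; ending inventory = $748

May 5, 254 sold [LIFO — newest first]: 254 @ $16 = $4,064
May 10, 503 sold [LIFO — newest first]: 318 @ $13 + 185 @ $16 = $7,094
May 13, 682 sold [LIFO — newest first]: 159 @ $8 + 215 @ $11 + 180 @ $16 + 84 @ $16 + 44 @ $17 = $8,609
May 14, 180 sold [LIFO — newest first]: 180 @ $17 = $3,060
Total COGS = $4,064 + $7,094 + $8,609 + $3,060 = $22,827
Ending inventory: 44 @ $17 = $748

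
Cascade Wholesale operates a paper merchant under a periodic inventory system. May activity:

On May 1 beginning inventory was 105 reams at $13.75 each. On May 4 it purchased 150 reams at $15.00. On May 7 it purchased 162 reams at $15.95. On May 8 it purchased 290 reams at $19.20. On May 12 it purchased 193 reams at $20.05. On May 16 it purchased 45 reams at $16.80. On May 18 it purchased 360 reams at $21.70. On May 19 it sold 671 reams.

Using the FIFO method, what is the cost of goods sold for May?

COGS = $11,154.45

May 19, 671 sold [FIFO — oldest first]: 105 @ $13.75 + 150 @ $15.00 + 162 @ $15.95 + 254 @ $19.20 = $11,154.45
Ending inventory: 36 @ $19.20 + 193 @ $20.05 + 45 @ $16.80 + 360 @ $21.70 = $13,128.85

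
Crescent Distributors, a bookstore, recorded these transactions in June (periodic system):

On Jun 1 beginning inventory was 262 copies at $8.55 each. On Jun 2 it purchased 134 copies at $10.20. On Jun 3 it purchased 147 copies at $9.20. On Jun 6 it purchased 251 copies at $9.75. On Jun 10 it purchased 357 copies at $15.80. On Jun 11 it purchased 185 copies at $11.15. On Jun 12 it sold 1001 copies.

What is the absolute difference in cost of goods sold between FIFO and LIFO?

FIFO COGS: 262 @ $8.55 + 134 @ $10.20 + 147 @ $9.20 + 251 @ $9.75 + 207 @ $15.80 = $10,677.15
LIFO COGS: 185 @ $11.15 + 357 @ $15.80 + 251 @ $9.75 + 147 @ $9.20 + 61 @ $10.20 = $12,125.20
Difference = |$10,677.15 − $12,125.20| = $1,448.05

$1,448.05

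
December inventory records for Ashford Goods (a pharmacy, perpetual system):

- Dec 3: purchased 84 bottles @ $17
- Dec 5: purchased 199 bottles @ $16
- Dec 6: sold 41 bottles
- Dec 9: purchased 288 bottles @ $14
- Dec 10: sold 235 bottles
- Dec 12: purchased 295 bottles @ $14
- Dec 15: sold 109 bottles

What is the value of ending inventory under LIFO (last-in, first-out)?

Ending inventory = $7,302

Dec 6, 41 sold [LIFO — newest first]: 41 @ $16 = $656
Dec 10, 235 sold [LIFO — newest first]: 235 @ $14 = $3,290
Dec 15, 109 sold [LIFO — newest first]: 109 @ $14 = $1,526
Total COGS = $656 + $3,290 + $1,526 = $5,472
Ending inventory: 84 @ $17 + 158 @ $16 + 53 @ $14 + 186 @ $14 = $7,302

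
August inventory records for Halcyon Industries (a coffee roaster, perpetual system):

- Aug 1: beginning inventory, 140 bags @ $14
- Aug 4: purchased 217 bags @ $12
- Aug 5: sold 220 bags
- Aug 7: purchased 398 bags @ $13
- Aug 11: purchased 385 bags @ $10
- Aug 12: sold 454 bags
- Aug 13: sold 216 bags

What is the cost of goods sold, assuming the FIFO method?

COGS = $11,088

Aug 5, 220 sold [FIFO — oldest first]: 140 @ $14 + 80 @ $12 = $2,920
Aug 12, 454 sold [FIFO — oldest first]: 137 @ $12 + 317 @ $13 = $5,765
Aug 13, 216 sold [FIFO — oldest first]: 81 @ $13 + 135 @ $10 = $2,403
Total COGS = $2,920 + $5,765 + $2,403 = $11,088
Ending inventory: 250 @ $10 = $2,500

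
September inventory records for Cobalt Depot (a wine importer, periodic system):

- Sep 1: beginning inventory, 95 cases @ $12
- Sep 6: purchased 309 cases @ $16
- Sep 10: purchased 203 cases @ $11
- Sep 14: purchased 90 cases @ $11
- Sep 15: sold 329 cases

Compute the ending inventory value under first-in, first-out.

Sep 15, 329 sold [FIFO — oldest first]: 95 @ $12 + 234 @ $16 = $4,884
Ending inventory: 75 @ $16 + 203 @ $11 + 90 @ $11 = $4,423

Ending inventory = $4,423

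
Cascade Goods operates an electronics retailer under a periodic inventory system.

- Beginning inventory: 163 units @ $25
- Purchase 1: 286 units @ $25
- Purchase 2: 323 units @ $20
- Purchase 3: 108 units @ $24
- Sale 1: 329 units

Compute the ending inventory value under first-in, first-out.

Sale 1 (329) [FIFO — oldest first]: 163 @ $25 + 166 @ $25 = $8,225
Ending inventory: 120 @ $25 + 323 @ $20 + 108 @ $24 = $12,052

Ending inventory = $12,052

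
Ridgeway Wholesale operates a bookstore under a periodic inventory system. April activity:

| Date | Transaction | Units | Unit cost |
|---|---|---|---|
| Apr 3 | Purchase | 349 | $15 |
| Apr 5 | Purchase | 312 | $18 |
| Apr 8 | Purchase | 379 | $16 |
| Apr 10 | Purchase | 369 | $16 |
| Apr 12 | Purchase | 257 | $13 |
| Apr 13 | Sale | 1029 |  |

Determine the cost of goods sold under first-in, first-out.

Apr 13, 1029 sold [FIFO — oldest first]: 349 @ $15 + 312 @ $18 + 368 @ $16 = $16,739
Ending inventory: 11 @ $16 + 369 @ $16 + 257 @ $13 = $9,421

COGS = $16,739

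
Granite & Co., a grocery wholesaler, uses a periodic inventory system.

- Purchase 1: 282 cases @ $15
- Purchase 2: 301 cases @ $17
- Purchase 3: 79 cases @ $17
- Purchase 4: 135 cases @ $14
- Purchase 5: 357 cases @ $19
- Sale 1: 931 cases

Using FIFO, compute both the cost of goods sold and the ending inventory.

Sale 1 (931) [FIFO — oldest first]: 282 @ $15 + 301 @ $17 + 79 @ $17 + 135 @ $14 + 134 @ $19 = $15,126
Ending inventory: 223 @ $19 = $4,237

COGS = $15,126; ending inventory = $4,237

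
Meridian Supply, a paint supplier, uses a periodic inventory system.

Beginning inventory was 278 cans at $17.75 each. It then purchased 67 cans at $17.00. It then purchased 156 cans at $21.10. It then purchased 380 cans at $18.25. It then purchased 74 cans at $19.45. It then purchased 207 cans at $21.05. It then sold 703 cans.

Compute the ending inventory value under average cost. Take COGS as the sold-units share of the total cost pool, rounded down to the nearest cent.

Ending inventory = $8,728.41

Sale 1, sell 703: 703/1162 × $22,096.75 → $13,368.34
Ending inventory (cost pool remaining) = $8,728.41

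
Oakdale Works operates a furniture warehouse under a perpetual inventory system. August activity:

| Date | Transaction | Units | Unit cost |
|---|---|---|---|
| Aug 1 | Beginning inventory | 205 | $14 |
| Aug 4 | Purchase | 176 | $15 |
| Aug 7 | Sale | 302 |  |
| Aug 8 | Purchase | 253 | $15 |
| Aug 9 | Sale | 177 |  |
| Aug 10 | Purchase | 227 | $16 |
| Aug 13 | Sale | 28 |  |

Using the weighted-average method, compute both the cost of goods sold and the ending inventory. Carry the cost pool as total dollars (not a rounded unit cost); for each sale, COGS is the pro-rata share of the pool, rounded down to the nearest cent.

After Aug 1: 205 on hand, pool $2,870.00 (≈ $14.0000 each)
After Aug 4: 381 on hand, pool $5,510.00 (≈ $14.4619 each)
Aug 7, sell 302: 302/381 × $5,510.00 → $4,367.50
After Aug 8: 332 on hand, pool $4,937.50 (≈ $14.8720 each)
Aug 9, sell 177: 177/332 × $4,937.50 → $2,632.34
After Aug 10: 382 on hand, pool $5,937.16 (≈ $15.5423 each)
Aug 13, sell 28: 28/382 × $5,937.16 → $435.18
Total COGS = $4,367.50 + $2,632.34 + $435.18 = $7,435.02
Ending inventory (cost pool remaining) = $5,501.98

COGS = $7,435.02; ending inventory = $5,501.98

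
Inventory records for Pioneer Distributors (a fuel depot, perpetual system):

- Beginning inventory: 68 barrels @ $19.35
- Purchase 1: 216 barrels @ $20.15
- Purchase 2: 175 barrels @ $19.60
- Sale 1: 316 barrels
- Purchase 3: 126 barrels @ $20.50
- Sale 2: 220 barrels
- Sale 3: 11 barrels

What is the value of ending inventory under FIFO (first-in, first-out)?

Sale 1 (316) [FIFO — oldest first]: 68 @ $19.35 + 216 @ $20.15 + 32 @ $19.60 = $6,295.40
Sale 2 (220) [FIFO — oldest first]: 143 @ $19.60 + 77 @ $20.50 = $4,381.30
Sale 3 (11) [FIFO — oldest first]: 11 @ $20.50 = $225.50
Total COGS = $6,295.40 + $4,381.30 + $225.50 = $10,902.20
Ending inventory: 38 @ $20.50 = $779.00

Ending inventory = $779.00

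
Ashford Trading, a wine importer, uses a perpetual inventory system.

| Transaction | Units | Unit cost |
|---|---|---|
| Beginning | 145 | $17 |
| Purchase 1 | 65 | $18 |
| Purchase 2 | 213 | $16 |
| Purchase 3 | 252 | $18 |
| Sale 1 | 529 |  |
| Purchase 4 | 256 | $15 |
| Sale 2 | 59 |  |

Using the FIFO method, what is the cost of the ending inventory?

Ending inventory = $5,406

Sale 1 (529) [FIFO — oldest first]: 145 @ $17 + 65 @ $18 + 213 @ $16 + 106 @ $18 = $8,951
Sale 2 (59) [FIFO — oldest first]: 59 @ $18 = $1,062
Total COGS = $8,951 + $1,062 = $10,013
Ending inventory: 87 @ $18 + 256 @ $15 = $5,406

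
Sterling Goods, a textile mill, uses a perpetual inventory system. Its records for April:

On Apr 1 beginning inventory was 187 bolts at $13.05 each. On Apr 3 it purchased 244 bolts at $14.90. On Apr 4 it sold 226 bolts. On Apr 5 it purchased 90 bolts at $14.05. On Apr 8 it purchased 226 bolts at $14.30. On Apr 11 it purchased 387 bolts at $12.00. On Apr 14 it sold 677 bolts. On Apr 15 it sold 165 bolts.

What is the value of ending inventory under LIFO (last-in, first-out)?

Apr 4, 226 sold [LIFO — newest first]: 226 @ $14.90 = $3,367.40
Apr 14, 677 sold [LIFO — newest first]: 387 @ $12.00 + 226 @ $14.30 + 64 @ $14.05 = $8,775.00
Apr 15, 165 sold [LIFO — newest first]: 26 @ $14.05 + 18 @ $14.90 + 121 @ $13.05 = $2,212.55
Total COGS = $3,367.40 + $8,775.00 + $2,212.55 = $14,354.95
Ending inventory: 66 @ $13.05 = $861.30
Check: goods available $15,216.25 = COGS $14,354.95 + ending $861.30

Ending inventory = $861.30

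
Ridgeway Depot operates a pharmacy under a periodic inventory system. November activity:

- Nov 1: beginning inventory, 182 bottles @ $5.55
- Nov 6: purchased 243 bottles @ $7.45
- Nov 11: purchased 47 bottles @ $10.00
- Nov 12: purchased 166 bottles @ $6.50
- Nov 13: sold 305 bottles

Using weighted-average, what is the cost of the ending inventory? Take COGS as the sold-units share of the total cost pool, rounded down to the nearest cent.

Ending inventory = $2,280.61

Nov 13, sell 305: 305/638 × $4,369.45 → $2,088.84
Ending inventory (cost pool remaining) = $2,280.61
Check: goods available $4,369.45 = COGS $2,088.84 + ending $2,280.61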